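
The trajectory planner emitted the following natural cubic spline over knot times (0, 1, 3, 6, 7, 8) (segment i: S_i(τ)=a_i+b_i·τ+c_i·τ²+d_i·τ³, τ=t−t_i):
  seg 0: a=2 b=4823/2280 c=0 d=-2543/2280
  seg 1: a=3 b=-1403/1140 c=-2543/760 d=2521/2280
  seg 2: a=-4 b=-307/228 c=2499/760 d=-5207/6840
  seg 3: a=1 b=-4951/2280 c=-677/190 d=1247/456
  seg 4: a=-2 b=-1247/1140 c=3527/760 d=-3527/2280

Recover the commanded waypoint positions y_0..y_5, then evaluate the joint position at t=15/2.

y_0=2 y_1=3 y_2=-4 y_3=1 y_4=-2 y_5=0
S(15/2) = -9607/6080

y_0 = S_0(0) = a_0 = 2
y_1 = S_1(0) = a_1 = 3
y_2 = S_2(0) = a_2 = -4
y_3 = S_3(0) = a_3 = 1
y_4 = S_4(0) = a_4 = -2
y_5 = S_4(1) = 0
t_q=15/2 is in segment 4 (τ=1/2); S_4(τ)=-9607/6080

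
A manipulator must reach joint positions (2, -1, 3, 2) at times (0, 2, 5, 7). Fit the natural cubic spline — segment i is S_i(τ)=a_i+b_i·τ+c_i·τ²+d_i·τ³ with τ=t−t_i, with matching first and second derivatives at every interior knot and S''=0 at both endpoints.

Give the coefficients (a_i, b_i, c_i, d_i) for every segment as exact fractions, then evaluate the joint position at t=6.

  seg 0: a=2 b=-175/78 c=0 d=29/156
  seg 1: a=-1 b=-1/78 c=29/26 d=-2/9
  seg 2: a=3 b=53/78 c=-23/26 d=23/156
S(6) = 153/52

Δ: Δ0=-3/2, Δ1=4/3, Δ2=-1/2
row 1: diag=10, rhs=17; c'=3/10, d'=17/10
row 2: denom=10−3·3/10=91/10; d'=(-11−3·17/10)/(91/10)=-23/13
back: M2=-23/13
back: M1=17/10−3/10·-23/13=29/13
M: M0=0, M1=29/13, M2=-23/13, M3=0
seg 0: a=2, c=M0/2=0, d=(M1−M0)/(6·2)=29/156, b=Δ0−h0·(2M0+M1)/6=-175/78
seg 1: a=-1, c=M1/2=29/26, d=(M2−M1)/(6·3)=-2/9, b=Δ1−h1·(2M1+M2)/6=-1/78
seg 2: a=3, c=M2/2=-23/26, d=(M3−M2)/(6·2)=23/156, b=Δ2−h2·(2M2+M3)/6=53/78
t_q=6 → seg 2, τ=1; S=3+53/78·τ+-23/26·τ²+23/156·τ³=153/52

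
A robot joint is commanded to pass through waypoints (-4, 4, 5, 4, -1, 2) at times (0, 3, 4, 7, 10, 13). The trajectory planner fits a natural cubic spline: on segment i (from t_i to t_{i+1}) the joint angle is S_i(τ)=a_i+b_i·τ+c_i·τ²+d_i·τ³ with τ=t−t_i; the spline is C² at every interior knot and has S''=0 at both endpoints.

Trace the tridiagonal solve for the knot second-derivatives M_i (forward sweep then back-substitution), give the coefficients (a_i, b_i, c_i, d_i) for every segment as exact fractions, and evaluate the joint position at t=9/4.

Δ: Δ0=8/3, Δ1=1, Δ2=-1/3, Δ3=-5/3, Δ4=1
row 1: diag=8, rhs=-10; c'=1/8, d'=-5/4
row 2: denom=8−1·1/8=63/8; d'=(-8−1·-5/4)/(63/8)=-6/7
row 3: denom=12−3·8/21=76/7; d'=(-8−3·-6/7)/(76/7)=-1/2
row 4: denom=12−3·21/76=849/76; d'=(16−3·-1/2)/(849/76)=1330/849
back: M4=1330/849
back: M3=-1/2−21/76·1330/849=-264/283
back: M2=-6/7−8/21·-264/283=-142/283
back: M1=-5/4−1/8·-142/283=-336/283
M: M0=0, M1=-336/283, M2=-142/283, M3=-264/283, M4=1330/849, M5=0
seg 0: a=-4, c=M0/2=0, d=(M1−M0)/(6·3)=-56/849, b=Δ0−h0·(2M0+M1)/6=2768/849
seg 1: a=4, c=M1/2=-168/283, d=(M2−M1)/(6·1)=97/849, b=Δ1−h1·(2M1+M2)/6=1256/849
seg 2: a=5, c=M2/2=-71/283, d=(M3−M2)/(6·3)=-61/2547, b=Δ2−h2·(2M2+M3)/6=539/849
seg 3: a=4, c=M3/2=-132/283, d=(M4−M3)/(6·3)=1061/7641, b=Δ3−h3·(2M3+M4)/6=-1288/849
seg 4: a=-1, c=M4/2=665/849, d=(M5−M4)/(6·3)=-665/7641, b=Δ4−h4·(2M4+M5)/6=-481/849
t_q=9/4 → seg 0, τ=9/4; S=-4+2768/849·τ+0·τ²+-56/849·τ³=5851/2264

  seg 0: a=-4 b=2768/849 c=0 d=-56/849
  seg 1: a=4 b=1256/849 c=-168/283 d=97/849
  seg 2: a=5 b=539/849 c=-71/283 d=-61/2547
  seg 3: a=4 b=-1288/849 c=-132/283 d=1061/7641
  seg 4: a=-1 b=-481/849 c=665/849 d=-665/7641
S(9/4) = 5851/2264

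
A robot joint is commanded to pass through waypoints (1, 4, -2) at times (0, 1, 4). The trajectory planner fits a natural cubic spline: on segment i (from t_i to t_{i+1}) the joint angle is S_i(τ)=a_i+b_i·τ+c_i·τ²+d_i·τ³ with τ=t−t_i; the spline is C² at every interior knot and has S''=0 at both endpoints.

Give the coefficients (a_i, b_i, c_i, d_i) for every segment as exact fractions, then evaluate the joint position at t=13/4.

  seg 0: a=1 b=29/8 c=0 d=-5/8
  seg 1: a=4 b=7/4 c=-15/8 d=5/24
S(13/4) = 419/512

Δ: Δ0=3, Δ1=-2
row 1: diag=8, rhs=-30; c'=3/8, d'=-15/4
back: M1=-15/4
M: M0=0, M1=-15/4, M2=0
seg 0: a=1, c=M0/2=0, d=(M1−M0)/(6·1)=-5/8, b=Δ0−h0·(2M0+M1)/6=29/8
seg 1: a=4, c=M1/2=-15/8, d=(M2−M1)/(6·3)=5/24, b=Δ1−h1·(2M1+M2)/6=7/4
t_q=13/4 → seg 1, τ=9/4; S=4+7/4·τ+-15/8·τ²+5/24·τ³=419/512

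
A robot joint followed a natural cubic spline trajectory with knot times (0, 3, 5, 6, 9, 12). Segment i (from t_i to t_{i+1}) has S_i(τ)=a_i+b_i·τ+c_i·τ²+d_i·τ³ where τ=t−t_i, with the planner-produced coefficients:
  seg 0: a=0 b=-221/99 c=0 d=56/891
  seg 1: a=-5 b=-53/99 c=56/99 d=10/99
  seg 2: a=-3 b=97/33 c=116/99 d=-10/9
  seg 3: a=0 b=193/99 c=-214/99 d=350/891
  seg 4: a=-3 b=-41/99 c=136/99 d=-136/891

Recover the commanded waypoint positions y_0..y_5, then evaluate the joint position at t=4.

y_0 = S_0(0) = a_0 = 0
y_1 = S_1(0) = a_1 = -5
y_2 = S_2(0) = a_2 = -3
y_3 = S_3(0) = a_3 = 0
y_4 = S_4(0) = a_4 = -3
y_5 = S_4(3) = 4
t_q=4 is in segment 1 (τ=1); S_1(τ)=-482/99

y_0=0 y_1=-5 y_2=-3 y_3=0 y_4=-3 y_5=4
S(4) = -482/99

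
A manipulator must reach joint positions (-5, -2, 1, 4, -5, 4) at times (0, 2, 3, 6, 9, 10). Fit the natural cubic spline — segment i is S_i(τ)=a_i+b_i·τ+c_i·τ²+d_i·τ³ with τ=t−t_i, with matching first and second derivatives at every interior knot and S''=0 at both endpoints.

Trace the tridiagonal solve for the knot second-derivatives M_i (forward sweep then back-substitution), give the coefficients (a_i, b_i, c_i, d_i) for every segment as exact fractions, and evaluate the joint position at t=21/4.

  seg 0: a=-5 b=2449/2438 c=0 d=151/1219
  seg 1: a=-2 b=6073/2438 c=906/1219 d=-571/2438
  seg 2: a=1 b=3992/1219 c=99/2438 d=-5843/21942
  seg 3: a=4 b=-8951/2438 c=-2872/1219 d=18869/21942
  seg 4: a=-5 b=6596/1219 c=13125/2438 d=-4375/2438
S(21/4) = 864521/156032

Δ: Δ0=3/2, Δ1=3, Δ2=1, Δ3=-3, Δ4=9
row 1: diag=6, rhs=9; c'=1/6, d'=3/2
row 2: denom=8−1·1/6=47/6; d'=(-12−1·3/2)/(47/6)=-81/47
row 3: denom=12−3·18/47=510/47; d'=(-24−3·-81/47)/(510/47)=-59/34
row 4: denom=8−3·47/170=1219/170; d'=(72−3·-59/34)/(1219/170)=13125/1219
back: M4=13125/1219
back: M3=-59/34−47/170·13125/1219=-5744/1219
back: M2=-81/47−18/47·-5744/1219=99/1219
back: M1=3/2−1/6·99/1219=1812/1219
M: M0=0, M1=1812/1219, M2=99/1219, M3=-5744/1219, M4=13125/1219, M5=0
seg 0: a=-5, c=M0/2=0, d=(M1−M0)/(6·2)=151/1219, b=Δ0−h0·(2M0+M1)/6=2449/2438
seg 1: a=-2, c=M1/2=906/1219, d=(M2−M1)/(6·1)=-571/2438, b=Δ1−h1·(2M1+M2)/6=6073/2438
seg 2: a=1, c=M2/2=99/2438, d=(M3−M2)/(6·3)=-5843/21942, b=Δ2−h2·(2M2+M3)/6=3992/1219
seg 3: a=4, c=M3/2=-2872/1219, d=(M4−M3)/(6·3)=18869/21942, b=Δ3−h3·(2M3+M4)/6=-8951/2438
seg 4: a=-5, c=M4/2=13125/2438, d=(M5−M4)/(6·1)=-4375/2438, b=Δ4−h4·(2M4+M5)/6=6596/1219
t_q=21/4 → seg 2, τ=9/4; S=1+3992/1219·τ+99/2438·τ²+-5843/21942·τ³=864521/156032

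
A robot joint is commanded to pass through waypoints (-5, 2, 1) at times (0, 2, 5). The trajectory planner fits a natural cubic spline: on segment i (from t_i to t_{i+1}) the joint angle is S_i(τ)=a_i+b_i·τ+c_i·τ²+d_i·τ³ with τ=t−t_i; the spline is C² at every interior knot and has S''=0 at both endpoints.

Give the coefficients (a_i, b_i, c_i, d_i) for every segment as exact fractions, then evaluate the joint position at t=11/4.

Δ: Δ0=7/2, Δ1=-1/3
row 1: diag=10, rhs=-23; c'=3/10, d'=-23/10
back: M1=-23/10
M: M0=0, M1=-23/10, M2=0
seg 0: a=-5, c=M0/2=0, d=(M1−M0)/(6·2)=-23/120, b=Δ0−h0·(2M0+M1)/6=64/15
seg 1: a=2, c=M1/2=-23/20, d=(M2−M1)/(6·3)=23/180, b=Δ1−h1·(2M1+M2)/6=59/30
t_q=11/4 → seg 1, τ=3/4; S=2+59/30·τ+-23/20·τ²+23/180·τ³=3689/1280

  seg 0: a=-5 b=64/15 c=0 d=-23/120
  seg 1: a=2 b=59/30 c=-23/20 d=23/180
S(11/4) = 3689/1280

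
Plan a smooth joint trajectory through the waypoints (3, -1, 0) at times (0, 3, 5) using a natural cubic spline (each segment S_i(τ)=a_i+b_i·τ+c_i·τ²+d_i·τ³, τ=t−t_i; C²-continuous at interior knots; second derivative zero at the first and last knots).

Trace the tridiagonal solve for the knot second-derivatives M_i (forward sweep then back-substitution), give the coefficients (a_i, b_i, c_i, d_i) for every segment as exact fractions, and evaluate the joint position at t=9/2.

  seg 0: a=3 b=-113/60 c=0 d=11/180
  seg 1: a=-1 b=-7/30 c=11/20 d=-11/120
S(9/2) = -27/64

Δ: Δ0=-4/3, Δ1=1/2
row 1: diag=10, rhs=11; c'=1/5, d'=11/10
back: M1=11/10
M: M0=0, M1=11/10, M2=0
seg 0: a=3, c=M0/2=0, d=(M1−M0)/(6·3)=11/180, b=Δ0−h0·(2M0+M1)/6=-113/60
seg 1: a=-1, c=M1/2=11/20, d=(M2−M1)/(6·2)=-11/120, b=Δ1−h1·(2M1+M2)/6=-7/30
t_q=9/2 → seg 1, τ=3/2; S=-1+-7/30·τ+11/20·τ²+-11/120·τ³=-27/64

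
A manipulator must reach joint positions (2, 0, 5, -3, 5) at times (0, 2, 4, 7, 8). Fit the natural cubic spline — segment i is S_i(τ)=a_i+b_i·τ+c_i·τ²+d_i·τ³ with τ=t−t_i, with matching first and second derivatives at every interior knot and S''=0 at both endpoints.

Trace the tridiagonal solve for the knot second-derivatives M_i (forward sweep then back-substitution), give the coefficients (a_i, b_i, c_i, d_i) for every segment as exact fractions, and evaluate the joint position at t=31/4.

  seg 0: a=2 b=-3979/1608 c=0 d=2371/6432
  seg 1: a=0 b=1567/804 c=2371/1072 d=-6227/6432
  seg 2: a=5 b=-1321/1608 c=-241/67 d=4795/4824
  seg 3: a=-3 b=3565/804 c=2867/536 d=-2867/1608
S(31/4) = 88577/34304

Δ: Δ0=-1, Δ1=5/2, Δ2=-8/3, Δ3=8
row 1: diag=8, rhs=21; c'=1/4, d'=21/8
row 2: denom=10−2·1/4=19/2; d'=(-31−2·21/8)/(19/2)=-145/38
row 3: denom=8−3·6/19=134/19; d'=(64−3·-145/38)/(134/19)=2867/268
back: M3=2867/268
back: M2=-145/38−6/19·2867/268=-482/67
back: M1=21/8−1/4·-482/67=2371/536
M: M0=0, M1=2371/536, M2=-482/67, M3=2867/268, M4=0
seg 0: a=2, c=M0/2=0, d=(M1−M0)/(6·2)=2371/6432, b=Δ0−h0·(2M0+M1)/6=-3979/1608
seg 1: a=0, c=M1/2=2371/1072, d=(M2−M1)/(6·2)=-6227/6432, b=Δ1−h1·(2M1+M2)/6=1567/804
seg 2: a=5, c=M2/2=-241/67, d=(M3−M2)/(6·3)=4795/4824, b=Δ2−h2·(2M2+M3)/6=-1321/1608
seg 3: a=-3, c=M3/2=2867/536, d=(M4−M3)/(6·1)=-2867/1608, b=Δ3−h3·(2M3+M4)/6=3565/804
t_q=31/4 → seg 3, τ=3/4; S=-3+3565/804·τ+2867/536·τ²+-2867/1608·τ³=88577/34304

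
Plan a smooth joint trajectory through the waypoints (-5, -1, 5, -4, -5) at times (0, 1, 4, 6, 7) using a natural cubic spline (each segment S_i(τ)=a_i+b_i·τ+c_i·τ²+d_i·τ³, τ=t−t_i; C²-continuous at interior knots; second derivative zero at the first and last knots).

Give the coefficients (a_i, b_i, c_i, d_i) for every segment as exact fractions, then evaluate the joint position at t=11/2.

Δ: Δ0=4, Δ1=2, Δ2=-9/2, Δ3=-1
row 1: diag=8, rhs=-12; c'=3/8, d'=-3/2
row 2: denom=10−3·3/8=71/8; d'=(-39−3·-3/2)/(71/8)=-276/71
row 3: denom=6−2·16/71=394/71; d'=(21−2·-276/71)/(394/71)=2043/394
back: M3=2043/394
back: M2=-276/71−16/71·2043/394=-996/197
back: M1=-3/2−3/8·-996/197=78/197
M: M0=0, M1=78/197, M2=-996/197, M3=2043/394, M4=0
seg 0: a=-5, c=M0/2=0, d=(M1−M0)/(6·1)=13/197, b=Δ0−h0·(2M0+M1)/6=775/197
seg 1: a=-1, c=M1/2=39/197, d=(M2−M1)/(6·3)=-179/591, b=Δ1−h1·(2M1+M2)/6=814/197
seg 2: a=5, c=M2/2=-498/197, d=(M3−M2)/(6·2)=1345/1576, b=Δ2−h2·(2M2+M3)/6=-563/197
seg 3: a=-4, c=M3/2=2043/788, d=(M4−M3)/(6·1)=-681/788, b=Δ3−h3·(2M3+M4)/6=-1075/394
t_q=11/2 → seg 2, τ=3/2; S=5+-563/197·τ+-498/197·τ²+1345/1576·τ³=-26405/12608

  seg 0: a=-5 b=775/197 c=0 d=13/197
  seg 1: a=-1 b=814/197 c=39/197 d=-179/591
  seg 2: a=5 b=-563/197 c=-498/197 d=1345/1576
  seg 3: a=-4 b=-1075/394 c=2043/788 d=-681/788
S(11/2) = -26405/12608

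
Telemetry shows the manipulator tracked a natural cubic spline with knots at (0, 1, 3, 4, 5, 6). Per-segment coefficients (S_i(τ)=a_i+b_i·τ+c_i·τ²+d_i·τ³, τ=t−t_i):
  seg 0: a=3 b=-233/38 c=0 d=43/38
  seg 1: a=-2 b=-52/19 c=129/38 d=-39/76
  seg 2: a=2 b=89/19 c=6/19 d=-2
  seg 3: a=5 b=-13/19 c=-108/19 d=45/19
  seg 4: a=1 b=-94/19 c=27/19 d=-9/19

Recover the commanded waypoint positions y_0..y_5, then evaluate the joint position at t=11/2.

y_0 = S_0(0) = a_0 = 3
y_1 = S_1(0) = a_1 = -2
y_2 = S_2(0) = a_2 = 2
y_3 = S_3(0) = a_3 = 5
y_4 = S_4(0) = a_4 = 1
y_5 = S_4(1) = -3
t_q=11/2 is in segment 4 (τ=1/2); S_4(τ)=-179/152

y_0=3 y_1=-2 y_2=2 y_3=5 y_4=1 y_5=-3
S(11/2) = -179/152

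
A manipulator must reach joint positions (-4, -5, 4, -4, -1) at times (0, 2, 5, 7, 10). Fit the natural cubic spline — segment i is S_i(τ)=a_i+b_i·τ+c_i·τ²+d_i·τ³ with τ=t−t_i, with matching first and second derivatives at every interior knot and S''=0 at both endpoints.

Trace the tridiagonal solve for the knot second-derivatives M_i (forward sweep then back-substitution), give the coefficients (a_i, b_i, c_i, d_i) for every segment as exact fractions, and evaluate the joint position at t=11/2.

Δ: Δ0=-1/2, Δ1=3, Δ2=-4, Δ3=1
row 1: diag=10, rhs=21; c'=3/10, d'=21/10
row 2: denom=10−3·3/10=91/10; d'=(-42−3·21/10)/(91/10)=-69/13
row 3: denom=10−2·20/91=870/91; d'=(30−2·-69/13)/(870/91)=616/145
back: M3=616/145
back: M2=-69/13−20/91·616/145=-181/29
back: M1=21/10−3/10·-181/29=576/145
M: M0=0, M1=576/145, M2=-181/29, M3=616/145, M4=0
seg 0: a=-4, c=M0/2=0, d=(M1−M0)/(6·2)=48/145, b=Δ0−h0·(2M0+M1)/6=-529/290
seg 1: a=-5, c=M1/2=288/145, d=(M2−M1)/(6·3)=-1481/2610, b=Δ1−h1·(2M1+M2)/6=623/290
seg 2: a=4, c=M2/2=-181/58, d=(M3−M2)/(6·2)=507/580, b=Δ2−h2·(2M2+M3)/6=-182/145
seg 3: a=-4, c=M3/2=308/145, d=(M4−M3)/(6·3)=-308/1305, b=Δ3−h3·(2M3+M4)/6=-471/145
t_q=11/2 → seg 2, τ=1/2; S=4+-182/145·τ+-181/58·τ²+507/580·τ³=2507/928

  seg 0: a=-4 b=-529/290 c=0 d=48/145
  seg 1: a=-5 b=623/290 c=288/145 d=-1481/2610
  seg 2: a=4 b=-182/145 c=-181/58 d=507/580
  seg 3: a=-4 b=-471/145 c=308/145 d=-308/1305
S(11/2) = 2507/928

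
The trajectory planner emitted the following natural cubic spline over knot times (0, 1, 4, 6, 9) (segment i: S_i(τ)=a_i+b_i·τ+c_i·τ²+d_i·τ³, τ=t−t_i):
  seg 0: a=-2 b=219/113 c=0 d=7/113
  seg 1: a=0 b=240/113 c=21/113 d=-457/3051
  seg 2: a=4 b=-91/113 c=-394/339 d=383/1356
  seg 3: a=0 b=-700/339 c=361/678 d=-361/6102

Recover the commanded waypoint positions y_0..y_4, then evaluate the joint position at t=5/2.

y_0 = S_0(0) = a_0 = -2
y_1 = S_1(0) = a_1 = 0
y_2 = S_2(0) = a_2 = 4
y_3 = S_3(0) = a_3 = 0
y_4 = S_3(3) = -3
t_q=5/2 is in segment 1 (τ=3/2); S_1(τ)=2801/904

y_0=-2 y_1=0 y_2=4 y_3=0 y_4=-3
S(5/2) = 2801/904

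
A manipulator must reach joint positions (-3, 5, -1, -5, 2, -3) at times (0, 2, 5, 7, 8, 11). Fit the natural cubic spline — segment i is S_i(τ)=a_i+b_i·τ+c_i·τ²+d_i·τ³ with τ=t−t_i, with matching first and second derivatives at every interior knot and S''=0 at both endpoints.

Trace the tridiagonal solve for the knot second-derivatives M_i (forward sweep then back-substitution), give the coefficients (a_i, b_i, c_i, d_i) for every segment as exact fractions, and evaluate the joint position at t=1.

Δ: Δ0=4, Δ1=-2, Δ2=-2, Δ3=7, Δ4=-5/3
row 1: diag=10, rhs=-36; c'=3/10, d'=-18/5
row 2: denom=10−3·3/10=91/10; d'=(0−3·-18/5)/(91/10)=108/91
row 3: denom=6−2·20/91=506/91; d'=(54−2·108/91)/(506/91)=2349/253
row 4: denom=8−1·91/506=3957/506; d'=(-52−1·2349/253)/(3957/506)=-31010/3957
back: M4=-31010/3957
back: M3=2349/253−91/506·-31010/3957=42316/3957
back: M2=108/91−20/91·42316/3957=-4604/3957
back: M1=-18/5−3/10·-4604/3957=-4288/1319
M: M0=0, M1=-4288/1319, M2=-4604/3957, M3=42316/3957, M4=-31010/3957, M5=0
seg 0: a=-3, c=M0/2=0, d=(M1−M0)/(6·2)=-1072/3957, b=Δ0−h0·(2M0+M1)/6=20116/3957
seg 1: a=5, c=M1/2=-2144/1319, d=(M2−M1)/(6·3)=4130/35613, b=Δ1−h1·(2M1+M2)/6=7252/3957
seg 2: a=-1, c=M2/2=-2302/3957, d=(M3−M2)/(6·2)=3910/3957, b=Δ2−h2·(2M2+M3)/6=-18950/3957
seg 3: a=-5, c=M3/2=21158/3957, d=(M4−M3)/(6·1)=-12221/3957, b=Δ3−h3·(2M3+M4)/6=6254/1319
seg 4: a=2, c=M4/2=-15505/3957, d=(M5−M4)/(6·3)=15505/35613, b=Δ4−h4·(2M4+M5)/6=24415/3957
t_q=1 → seg 0, τ=1; S=-3+20116/3957·τ+0·τ²+-1072/3957·τ³=2391/1319

  seg 0: a=-3 b=20116/3957 c=0 d=-1072/3957
  seg 1: a=5 b=7252/3957 c=-2144/1319 d=4130/35613
  seg 2: a=-1 b=-18950/3957 c=-2302/3957 d=3910/3957
  seg 3: a=-5 b=6254/1319 c=21158/3957 d=-12221/3957
  seg 4: a=2 b=24415/3957 c=-15505/3957 d=15505/35613
S(1) = 2391/1319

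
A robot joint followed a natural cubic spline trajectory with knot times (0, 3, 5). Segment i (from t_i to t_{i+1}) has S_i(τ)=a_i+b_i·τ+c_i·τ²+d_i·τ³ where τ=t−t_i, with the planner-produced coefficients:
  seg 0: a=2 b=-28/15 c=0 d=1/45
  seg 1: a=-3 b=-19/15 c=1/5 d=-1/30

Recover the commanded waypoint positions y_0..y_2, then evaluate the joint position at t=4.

y_0=2 y_1=-3 y_2=-5
S(4) = -41/10

y_0 = S_0(0) = a_0 = 2
y_1 = S_1(0) = a_1 = -3
y_2 = S_1(2) = -5
t_q=4 is in segment 1 (τ=1); S_1(τ)=-41/10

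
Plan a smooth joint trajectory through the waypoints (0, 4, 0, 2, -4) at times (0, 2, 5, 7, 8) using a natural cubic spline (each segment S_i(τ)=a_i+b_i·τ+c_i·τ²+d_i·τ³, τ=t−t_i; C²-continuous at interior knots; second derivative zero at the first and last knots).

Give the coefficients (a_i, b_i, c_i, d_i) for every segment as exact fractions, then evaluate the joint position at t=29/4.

  seg 0: a=0 b=2330/759 c=0 d=-203/759
  seg 1: a=4 b=-106/759 c=-406/253 d=916/2277
  seg 2: a=0 b=830/759 c=510/253 d=-3131/3036
  seg 3: a=2 b=-2443/759 c=-2111/506 d=2111/1518
S(29/4) = 30969/32384

Δ: Δ0=2, Δ1=-4/3, Δ2=1, Δ3=-6
row 1: diag=10, rhs=-20; c'=3/10, d'=-2
row 2: denom=10−3·3/10=91/10; d'=(14−3·-2)/(91/10)=200/91
row 3: denom=6−2·20/91=506/91; d'=(-42−2·200/91)/(506/91)=-2111/253
back: M3=-2111/253
back: M2=200/91−20/91·-2111/253=1020/253
back: M1=-2−3/10·1020/253=-812/253
M: M0=0, M1=-812/253, M2=1020/253, M3=-2111/253, M4=0
seg 0: a=0, c=M0/2=0, d=(M1−M0)/(6·2)=-203/759, b=Δ0−h0·(2M0+M1)/6=2330/759
seg 1: a=4, c=M1/2=-406/253, d=(M2−M1)/(6·3)=916/2277, b=Δ1−h1·(2M1+M2)/6=-106/759
seg 2: a=0, c=M2/2=510/253, d=(M3−M2)/(6·2)=-3131/3036, b=Δ2−h2·(2M2+M3)/6=830/759
seg 3: a=2, c=M3/2=-2111/506, d=(M4−M3)/(6·1)=2111/1518, b=Δ3−h3·(2M3+M4)/6=-2443/759
t_q=29/4 → seg 3, τ=1/4; S=2+-2443/759·τ+-2111/506·τ²+2111/1518·τ³=30969/32384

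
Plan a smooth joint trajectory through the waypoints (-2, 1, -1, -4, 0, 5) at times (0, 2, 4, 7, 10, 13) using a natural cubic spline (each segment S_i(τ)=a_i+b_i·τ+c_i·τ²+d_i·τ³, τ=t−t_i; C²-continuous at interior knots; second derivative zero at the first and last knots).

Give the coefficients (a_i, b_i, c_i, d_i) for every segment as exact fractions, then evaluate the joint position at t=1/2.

Δ: Δ0=3/2, Δ1=-1, Δ2=-1, Δ3=4/3, Δ4=5/3
row 1: diag=8, rhs=-15; c'=1/4, d'=-15/8
row 2: denom=10−2·1/4=19/2; d'=(0−2·-15/8)/(19/2)=15/38
row 3: denom=12−3·6/19=210/19; d'=(14−3·15/38)/(210/19)=487/420
row 4: denom=12−3·19/70=783/70; d'=(2−3·487/420)/(783/70)=-23/174
back: M4=-23/174
back: M3=487/420−19/70·-23/174=104/87
back: M2=15/38−6/19·104/87=1/58
back: M1=-15/8−1/4·1/58=-109/58
M: M0=0, M1=-109/58, M2=1/58, M3=104/87, M4=-23/174, M5=0
seg 0: a=-2, c=M0/2=0, d=(M1−M0)/(6·2)=-109/696, b=Δ0−h0·(2M0+M1)/6=185/87
seg 1: a=1, c=M1/2=-109/116, d=(M2−M1)/(6·2)=55/348, b=Δ1−h1·(2M1+M2)/6=43/174
seg 2: a=-1, c=M2/2=1/116, d=(M3−M2)/(6·3)=205/3132, b=Δ2−h2·(2M2+M3)/6=-281/174
seg 3: a=-4, c=M3/2=52/87, d=(M4−M3)/(6·3)=-77/1044, b=Δ3−h3·(2M3+M4)/6=71/348
seg 4: a=0, c=M4/2=-23/348, d=(M5−M4)/(6·3)=23/3132, b=Δ4−h4·(2M4+M5)/6=313/174
t_q=1/2 → seg 0, τ=1/2; S=-2+185/87·τ+0·τ²+-109/696·τ³=-1775/1856

  seg 0: a=-2 b=185/87 c=0 d=-109/696
  seg 1: a=1 b=43/174 c=-109/116 d=55/348
  seg 2: a=-1 b=-281/174 c=1/116 d=205/3132
  seg 3: a=-4 b=71/348 c=52/87 d=-77/1044
  seg 4: a=0 b=313/174 c=-23/348 d=23/3132
S(1/2) = -1775/1856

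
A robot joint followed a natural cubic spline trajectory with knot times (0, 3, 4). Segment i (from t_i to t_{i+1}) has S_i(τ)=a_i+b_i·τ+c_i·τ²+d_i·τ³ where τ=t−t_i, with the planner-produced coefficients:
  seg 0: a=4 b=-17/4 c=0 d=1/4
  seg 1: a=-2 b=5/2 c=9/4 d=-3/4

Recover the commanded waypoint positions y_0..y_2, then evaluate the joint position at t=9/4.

y_0 = S_0(0) = a_0 = 4
y_1 = S_1(0) = a_1 = -2
y_2 = S_1(1) = 2
t_q=9/4 is in segment 0 (τ=9/4); S_0(τ)=-695/256

y_0=4 y_1=-2 y_2=2
S(9/4) = -695/256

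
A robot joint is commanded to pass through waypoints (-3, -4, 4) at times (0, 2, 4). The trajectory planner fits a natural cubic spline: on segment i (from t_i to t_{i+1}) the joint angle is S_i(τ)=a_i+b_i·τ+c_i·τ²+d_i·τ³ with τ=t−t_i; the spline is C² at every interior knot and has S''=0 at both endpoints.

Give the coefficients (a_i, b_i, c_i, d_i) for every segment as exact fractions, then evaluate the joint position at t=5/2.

Δ: Δ0=-1/2, Δ1=4
row 1: diag=8, rhs=27; c'=1/4, d'=27/8
back: M1=27/8
M: M0=0, M1=27/8, M2=0
seg 0: a=-3, c=M0/2=0, d=(M1−M0)/(6·2)=9/32, b=Δ0−h0·(2M0+M1)/6=-13/8
seg 1: a=-4, c=M1/2=27/16, d=(M2−M1)/(6·2)=-9/32, b=Δ1−h1·(2M1+M2)/6=7/4
t_q=5/2 → seg 1, τ=1/2; S=-4+7/4·τ+27/16·τ²+-9/32·τ³=-701/256

  seg 0: a=-3 b=-13/8 c=0 d=9/32
  seg 1: a=-4 b=7/4 c=27/16 d=-9/32
S(5/2) = -701/256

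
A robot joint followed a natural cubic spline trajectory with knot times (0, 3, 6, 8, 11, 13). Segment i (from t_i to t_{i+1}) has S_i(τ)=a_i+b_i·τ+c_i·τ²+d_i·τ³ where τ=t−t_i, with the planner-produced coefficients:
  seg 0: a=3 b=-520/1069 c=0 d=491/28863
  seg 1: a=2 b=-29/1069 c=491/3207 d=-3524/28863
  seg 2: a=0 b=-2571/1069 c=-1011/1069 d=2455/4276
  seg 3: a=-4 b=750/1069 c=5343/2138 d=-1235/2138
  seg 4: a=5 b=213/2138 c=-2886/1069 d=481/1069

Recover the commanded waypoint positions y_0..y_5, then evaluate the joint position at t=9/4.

y_0 = S_0(0) = a_0 = 3
y_1 = S_1(0) = a_1 = 2
y_2 = S_2(0) = a_2 = 0
y_3 = S_3(0) = a_3 = -4
y_4 = S_4(0) = a_4 = 5
y_5 = S_4(2) = -2
t_q=9/4 is in segment 0 (τ=9/4); S_0(τ)=143625/68416

y_0=3 y_1=2 y_2=0 y_3=-4 y_4=5 y_5=-2
S(9/4) = 143625/68416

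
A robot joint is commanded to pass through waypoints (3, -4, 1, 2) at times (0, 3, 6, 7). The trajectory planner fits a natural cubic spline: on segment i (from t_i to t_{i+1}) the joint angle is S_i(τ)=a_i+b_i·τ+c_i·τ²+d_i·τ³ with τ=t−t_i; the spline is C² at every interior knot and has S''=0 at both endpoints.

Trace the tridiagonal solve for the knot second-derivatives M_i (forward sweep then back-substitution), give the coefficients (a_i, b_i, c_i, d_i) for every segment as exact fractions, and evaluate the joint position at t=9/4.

Δ: Δ0=-7/3, Δ1=5/3, Δ2=1
row 1: diag=12, rhs=24; c'=1/4, d'=2
row 2: denom=8−3·1/4=29/4; d'=(-4−3·2)/(29/4)=-40/29
back: M2=-40/29
back: M1=2−1/4·-40/29=68/29
M: M0=0, M1=68/29, M2=-40/29, M3=0
seg 0: a=3, c=M0/2=0, d=(M1−M0)/(6·3)=34/261, b=Δ0−h0·(2M0+M1)/6=-305/87
seg 1: a=-4, c=M1/2=34/29, d=(M2−M1)/(6·3)=-6/29, b=Δ1−h1·(2M1+M2)/6=1/87
seg 2: a=1, c=M2/2=-20/29, d=(M3−M2)/(6·1)=20/87, b=Δ2−h2·(2M2+M3)/6=127/87
t_q=9/4 → seg 0, τ=9/4; S=3+-305/87·τ+0·τ²+34/261·τ³=-3159/928

  seg 0: a=3 b=-305/87 c=0 d=34/261
  seg 1: a=-4 b=1/87 c=34/29 d=-6/29
  seg 2: a=1 b=127/87 c=-20/29 d=20/87
S(9/4) = -3159/928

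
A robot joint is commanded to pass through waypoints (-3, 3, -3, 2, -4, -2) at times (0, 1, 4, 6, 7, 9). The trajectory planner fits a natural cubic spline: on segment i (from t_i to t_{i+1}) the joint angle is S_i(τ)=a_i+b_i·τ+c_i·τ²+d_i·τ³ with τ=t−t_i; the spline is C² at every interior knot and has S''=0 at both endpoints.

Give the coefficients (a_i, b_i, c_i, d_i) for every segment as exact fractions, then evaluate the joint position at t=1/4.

  seg 0: a=-3 b=34373/4586 c=0 d=-6857/4586
  seg 1: a=3 b=6901/2293 c=-20571/4586 d=12913/13758
  seg 2: a=-3 b=6593/4586 c=9084/2293 d=-3933/2293
  seg 3: a=2 b=-15127/4586 c=-14514/2293 d=16639/4586
  seg 4: a=-4 b=-11633/2293 c=20889/4586 d=-6963/9172
S(1/4) = -337401/293504

Δ: Δ0=6, Δ1=-2, Δ2=5/2, Δ3=-6, Δ4=1
row 1: diag=8, rhs=-48; c'=3/8, d'=-6
row 2: denom=10−3·3/8=71/8; d'=(27−3·-6)/(71/8)=360/71
row 3: denom=6−2·16/71=394/71; d'=(-51−2·360/71)/(394/71)=-4341/394
row 4: denom=6−1·71/394=2293/394; d'=(42−1·-4341/394)/(2293/394)=20889/2293
back: M4=20889/2293
back: M3=-4341/394−71/394·20889/2293=-29028/2293
back: M2=360/71−16/71·-29028/2293=18168/2293
back: M1=-6−3/8·18168/2293=-20571/2293
M: M0=0, M1=-20571/2293, M2=18168/2293, M3=-29028/2293, M4=20889/2293, M5=0
seg 0: a=-3, c=M0/2=0, d=(M1−M0)/(6·1)=-6857/4586, b=Δ0−h0·(2M0+M1)/6=34373/4586
seg 1: a=3, c=M1/2=-20571/4586, d=(M2−M1)/(6·3)=12913/13758, b=Δ1−h1·(2M1+M2)/6=6901/2293
seg 2: a=-3, c=M2/2=9084/2293, d=(M3−M2)/(6·2)=-3933/2293, b=Δ2−h2·(2M2+M3)/6=6593/4586
seg 3: a=2, c=M3/2=-14514/2293, d=(M4−M3)/(6·1)=16639/4586, b=Δ3−h3·(2M3+M4)/6=-15127/4586
seg 4: a=-4, c=M4/2=20889/4586, d=(M5−M4)/(6·2)=-6963/9172, b=Δ4−h4·(2M4+M5)/6=-11633/2293
t_q=1/4 → seg 0, τ=1/4; S=-3+34373/4586·τ+0·τ²+-6857/4586·τ³=-337401/293504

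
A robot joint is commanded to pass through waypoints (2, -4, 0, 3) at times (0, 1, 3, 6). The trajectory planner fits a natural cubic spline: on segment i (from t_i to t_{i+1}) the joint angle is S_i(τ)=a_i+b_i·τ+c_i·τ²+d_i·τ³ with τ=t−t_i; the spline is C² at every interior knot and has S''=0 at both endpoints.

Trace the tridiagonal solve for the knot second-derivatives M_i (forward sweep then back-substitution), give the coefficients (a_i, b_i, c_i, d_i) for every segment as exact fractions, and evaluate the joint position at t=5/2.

Δ: Δ0=-6, Δ1=2, Δ2=1
row 1: diag=6, rhs=48; c'=1/3, d'=8
row 2: denom=10−2·1/3=28/3; d'=(-6−2·8)/(28/3)=-33/14
back: M2=-33/14
back: M1=8−1/3·-33/14=123/14
M: M0=0, M1=123/14, M2=-33/14, M3=0
seg 0: a=2, c=M0/2=0, d=(M1−M0)/(6·1)=41/28, b=Δ0−h0·(2M0+M1)/6=-209/28
seg 1: a=-4, c=M1/2=123/28, d=(M2−M1)/(6·2)=-13/14, b=Δ1−h1·(2M1+M2)/6=-43/14
seg 2: a=0, c=M2/2=-33/28, d=(M3−M2)/(6·3)=11/84, b=Δ2−h2·(2M2+M3)/6=47/14
t_q=5/2 → seg 1, τ=3/2; S=-4+-43/14·τ+123/28·τ²+-13/14·τ³=-13/7

  seg 0: a=2 b=-209/28 c=0 d=41/28
  seg 1: a=-4 b=-43/14 c=123/28 d=-13/14
  seg 2: a=0 b=47/14 c=-33/28 d=11/84
S(5/2) = -13/7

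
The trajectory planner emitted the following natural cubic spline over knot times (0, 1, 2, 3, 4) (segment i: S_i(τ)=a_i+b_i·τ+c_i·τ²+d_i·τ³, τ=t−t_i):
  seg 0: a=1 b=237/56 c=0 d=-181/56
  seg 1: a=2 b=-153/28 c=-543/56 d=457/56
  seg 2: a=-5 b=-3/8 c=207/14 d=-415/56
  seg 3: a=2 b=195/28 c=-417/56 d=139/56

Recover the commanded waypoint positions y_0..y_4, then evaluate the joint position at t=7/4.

y_0=1 y_1=2 y_2=-5 y_3=2 y_4=4
S(7/4) = -14729/3584

y_0 = S_0(0) = a_0 = 1
y_1 = S_1(0) = a_1 = 2
y_2 = S_2(0) = a_2 = -5
y_3 = S_3(0) = a_3 = 2
y_4 = S_3(1) = 4
t_q=7/4 is in segment 1 (τ=3/4); S_1(τ)=-14729/3584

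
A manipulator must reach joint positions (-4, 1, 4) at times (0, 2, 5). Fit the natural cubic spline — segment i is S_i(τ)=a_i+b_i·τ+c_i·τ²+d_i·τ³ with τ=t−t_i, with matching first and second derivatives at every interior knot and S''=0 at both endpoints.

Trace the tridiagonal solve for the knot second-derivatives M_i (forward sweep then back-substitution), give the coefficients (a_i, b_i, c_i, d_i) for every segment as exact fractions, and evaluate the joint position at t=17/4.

  seg 0: a=-4 b=14/5 c=0 d=-3/40
  seg 1: a=1 b=19/10 c=-9/20 d=1/20
S(17/4) = 913/256

Δ: Δ0=5/2, Δ1=1
row 1: diag=10, rhs=-9; c'=3/10, d'=-9/10
back: M1=-9/10
M: M0=0, M1=-9/10, M2=0
seg 0: a=-4, c=M0/2=0, d=(M1−M0)/(6·2)=-3/40, b=Δ0−h0·(2M0+M1)/6=14/5
seg 1: a=1, c=M1/2=-9/20, d=(M2−M1)/(6·3)=1/20, b=Δ1−h1·(2M1+M2)/6=19/10
t_q=17/4 → seg 1, τ=9/4; S=1+19/10·τ+-9/20·τ²+1/20·τ³=913/256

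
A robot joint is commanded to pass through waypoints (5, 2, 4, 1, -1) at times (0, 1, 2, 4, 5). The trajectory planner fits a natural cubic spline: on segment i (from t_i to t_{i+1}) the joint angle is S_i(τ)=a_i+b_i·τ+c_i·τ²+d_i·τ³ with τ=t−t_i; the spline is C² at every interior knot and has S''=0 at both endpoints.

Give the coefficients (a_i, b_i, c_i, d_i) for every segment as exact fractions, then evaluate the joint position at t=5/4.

  seg 0: a=5 b=-273/61 c=0 d=90/61
  seg 1: a=2 b=-3/61 c=270/61 d=-145/61
  seg 2: a=4 b=102/61 c=-165/61 d=273/488
  seg 3: a=1 b=-297/122 c=159/244 d=-53/244
S(5/4) = 8695/3904

Δ: Δ0=-3, Δ1=2, Δ2=-3/2, Δ3=-2
row 1: diag=4, rhs=30; c'=1/4, d'=15/2
row 2: denom=6−1·1/4=23/4; d'=(-21−1·15/2)/(23/4)=-114/23
row 3: denom=6−2·8/23=122/23; d'=(-3−2·-114/23)/(122/23)=159/122
back: M3=159/122
back: M2=-114/23−8/23·159/122=-330/61
back: M1=15/2−1/4·-330/61=540/61
M: M0=0, M1=540/61, M2=-330/61, M3=159/122, M4=0
seg 0: a=5, c=M0/2=0, d=(M1−M0)/(6·1)=90/61, b=Δ0−h0·(2M0+M1)/6=-273/61
seg 1: a=2, c=M1/2=270/61, d=(M2−M1)/(6·1)=-145/61, b=Δ1−h1·(2M1+M2)/6=-3/61
seg 2: a=4, c=M2/2=-165/61, d=(M3−M2)/(6·2)=273/488, b=Δ2−h2·(2M2+M3)/6=102/61
seg 3: a=1, c=M3/2=159/244, d=(M4−M3)/(6·1)=-53/244, b=Δ3−h3·(2M3+M4)/6=-297/122
t_q=5/4 → seg 1, τ=1/4; S=2+-3/61·τ+270/61·τ²+-145/61·τ³=8695/3904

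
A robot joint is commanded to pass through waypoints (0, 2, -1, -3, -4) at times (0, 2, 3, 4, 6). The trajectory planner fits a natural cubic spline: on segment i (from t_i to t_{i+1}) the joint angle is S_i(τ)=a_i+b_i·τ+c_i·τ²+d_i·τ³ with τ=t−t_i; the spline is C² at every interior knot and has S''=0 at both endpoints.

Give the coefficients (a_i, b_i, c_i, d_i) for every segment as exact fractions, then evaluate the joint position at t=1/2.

Δ: Δ0=1, Δ1=-3, Δ2=-2, Δ3=-1/2
row 1: diag=6, rhs=-24; c'=1/6, d'=-4
row 2: denom=4−1·1/6=23/6; d'=(6−1·-4)/(23/6)=60/23
row 3: denom=6−1·6/23=132/23; d'=(9−1·60/23)/(132/23)=49/44
back: M3=49/44
back: M2=60/23−6/23·49/44=51/22
back: M1=-4−1/6·51/22=-193/44
M: M0=0, M1=-193/44, M2=51/22, M3=49/44, M4=0
seg 0: a=0, c=M0/2=0, d=(M1−M0)/(6·2)=-193/528, b=Δ0−h0·(2M0+M1)/6=325/132
seg 1: a=2, c=M1/2=-193/88, d=(M2−M1)/(6·1)=295/264, b=Δ1−h1·(2M1+M2)/6=-127/66
seg 2: a=-1, c=M2/2=51/44, d=(M3−M2)/(6·1)=-53/264, b=Δ2−h2·(2M2+M3)/6=-71/24
seg 3: a=-3, c=M3/2=49/88, d=(M4−M3)/(6·2)=-49/528, b=Δ3−h3·(2M3+M4)/6=-41/33
t_q=1/2 → seg 0, τ=1/2; S=0+325/132·τ+0·τ²+-193/528·τ³=1669/1408

  seg 0: a=0 b=325/132 c=0 d=-193/528
  seg 1: a=2 b=-127/66 c=-193/88 d=295/264
  seg 2: a=-1 b=-71/24 c=51/44 d=-53/264
  seg 3: a=-3 b=-41/33 c=49/88 d=-49/528
S(1/2) = 1669/1408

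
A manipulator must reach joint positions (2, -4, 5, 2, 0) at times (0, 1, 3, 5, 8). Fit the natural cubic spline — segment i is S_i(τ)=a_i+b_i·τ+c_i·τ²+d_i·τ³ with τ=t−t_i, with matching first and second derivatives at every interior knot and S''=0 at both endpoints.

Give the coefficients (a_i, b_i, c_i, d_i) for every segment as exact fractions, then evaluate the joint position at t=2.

Δ: Δ0=-6, Δ1=9/2, Δ2=-3/2, Δ3=-2/3
row 1: diag=6, rhs=63; c'=1/3, d'=21/2
row 2: denom=8−2·1/3=22/3; d'=(-36−2·21/2)/(22/3)=-171/22
row 3: denom=10−2·3/11=104/11; d'=(5−2·-171/22)/(104/11)=113/52
back: M3=113/52
back: M2=-171/22−3/11·113/52=-435/52
back: M1=21/2−1/3·-435/52=691/52
M: M0=0, M1=691/52, M2=-435/52, M3=113/52, M4=0
seg 0: a=2, c=M0/2=0, d=(M1−M0)/(6·1)=691/312, b=Δ0−h0·(2M0+M1)/6=-2563/312
seg 1: a=-4, c=M1/2=691/104, d=(M2−M1)/(6·2)=-563/312, b=Δ1−h1·(2M1+M2)/6=-245/156
seg 2: a=5, c=M2/2=-435/104, d=(M3−M2)/(6·2)=137/156, b=Δ2−h2·(2M2+M3)/6=523/156
seg 3: a=2, c=M3/2=113/104, d=(M4−M3)/(6·3)=-113/936, b=Δ3−h3·(2M3+M4)/6=-443/156
t_q=2 → seg 1, τ=1; S=-4+-245/156·τ+691/104·τ²+-563/312·τ³=-19/26

  seg 0: a=2 b=-2563/312 c=0 d=691/312
  seg 1: a=-4 b=-245/156 c=691/104 d=-563/312
  seg 2: a=5 b=523/156 c=-435/104 d=137/156
  seg 3: a=2 b=-443/156 c=113/104 d=-113/936
S(2) = -19/26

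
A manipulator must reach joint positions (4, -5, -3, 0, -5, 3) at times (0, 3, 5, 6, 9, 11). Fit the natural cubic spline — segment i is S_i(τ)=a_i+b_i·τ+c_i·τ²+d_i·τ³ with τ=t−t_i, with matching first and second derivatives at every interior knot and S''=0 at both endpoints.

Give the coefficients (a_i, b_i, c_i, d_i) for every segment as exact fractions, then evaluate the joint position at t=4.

  seg 0: a=4 b=-7693/1938 c=0 d=1879/17442
  seg 1: a=-5 b=-1028/969 c=1879/1938 d=59/1938
  seg 2: a=-3 b=1028/323 c=2233/1938 d=-2587/1938
  seg 3: a=0 b=169/114 c=-2764/969 d=10481/17442
  seg 4: a=-5 b=574/969 c=1651/646 d=-1651/3876
S(4) = -4904/969

Δ: Δ0=-3, Δ1=1, Δ2=3, Δ3=-5/3, Δ4=4
row 1: diag=10, rhs=24; c'=1/5, d'=12/5
row 2: denom=6−2·1/5=28/5; d'=(12−2·12/5)/(28/5)=9/7
row 3: denom=8−1·5/28=219/28; d'=(-28−1·9/7)/(219/28)=-820/219
row 4: denom=10−3·28/73=646/73; d'=(34−3·-820/219)/(646/73)=1651/323
back: M4=1651/323
back: M3=-820/219−28/73·1651/323=-5528/969
back: M2=9/7−5/28·-5528/969=2233/969
back: M1=12/5−1/5·2233/969=1879/969
M: M0=0, M1=1879/969, M2=2233/969, M3=-5528/969, M4=1651/323, M5=0
seg 0: a=4, c=M0/2=0, d=(M1−M0)/(6·3)=1879/17442, b=Δ0−h0·(2M0+M1)/6=-7693/1938
seg 1: a=-5, c=M1/2=1879/1938, d=(M2−M1)/(6·2)=59/1938, b=Δ1−h1·(2M1+M2)/6=-1028/969
seg 2: a=-3, c=M2/2=2233/1938, d=(M3−M2)/(6·1)=-2587/1938, b=Δ2−h2·(2M2+M3)/6=1028/323
seg 3: a=0, c=M3/2=-2764/969, d=(M4−M3)/(6·3)=10481/17442, b=Δ3−h3·(2M3+M4)/6=169/114
seg 4: a=-5, c=M4/2=1651/646, d=(M5−M4)/(6·2)=-1651/3876, b=Δ4−h4·(2M4+M5)/6=574/969
t_q=4 → seg 1, τ=1; S=-5+-1028/969·τ+1879/1938·τ²+59/1938·τ³=-4904/969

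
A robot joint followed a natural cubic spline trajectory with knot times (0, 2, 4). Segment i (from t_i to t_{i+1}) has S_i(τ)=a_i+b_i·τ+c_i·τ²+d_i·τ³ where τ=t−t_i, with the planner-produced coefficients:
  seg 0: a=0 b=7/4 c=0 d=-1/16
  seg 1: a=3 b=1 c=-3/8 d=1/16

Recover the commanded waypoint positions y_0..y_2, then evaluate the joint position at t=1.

y_0 = S_0(0) = a_0 = 0
y_1 = S_1(0) = a_1 = 3
y_2 = S_1(2) = 4
t_q=1 is in segment 0 (τ=1); S_0(τ)=27/16

y_0=0 y_1=3 y_2=4
S(1) = 27/16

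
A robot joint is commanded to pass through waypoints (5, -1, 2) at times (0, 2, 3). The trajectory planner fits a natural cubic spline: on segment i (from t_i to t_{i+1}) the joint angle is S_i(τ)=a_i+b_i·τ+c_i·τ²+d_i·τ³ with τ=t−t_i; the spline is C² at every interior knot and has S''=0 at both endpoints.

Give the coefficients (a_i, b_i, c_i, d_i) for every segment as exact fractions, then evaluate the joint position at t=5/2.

  seg 0: a=5 b=-5 c=0 d=1/2
  seg 1: a=-1 b=1 c=3 d=-1
S(5/2) = 1/8

Δ: Δ0=-3, Δ1=3
row 1: diag=6, rhs=36; c'=1/6, d'=6
back: M1=6
M: M0=0, M1=6, M2=0
seg 0: a=5, c=M0/2=0, d=(M1−M0)/(6·2)=1/2, b=Δ0−h0·(2M0+M1)/6=-5
seg 1: a=-1, c=M1/2=3, d=(M2−M1)/(6·1)=-1, b=Δ1−h1·(2M1+M2)/6=1
t_q=5/2 → seg 1, τ=1/2; S=-1+1·τ+3·τ²+-1·τ³=1/8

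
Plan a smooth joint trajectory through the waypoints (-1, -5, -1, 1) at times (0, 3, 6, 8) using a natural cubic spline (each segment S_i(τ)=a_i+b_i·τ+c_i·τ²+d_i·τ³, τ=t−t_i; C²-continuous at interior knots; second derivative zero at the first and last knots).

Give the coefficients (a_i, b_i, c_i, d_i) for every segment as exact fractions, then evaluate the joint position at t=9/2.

Δ: Δ0=-4/3, Δ1=4/3, Δ2=1
row 1: diag=12, rhs=16; c'=1/4, d'=4/3
row 2: denom=10−3·1/4=37/4; d'=(-2−3·4/3)/(37/4)=-24/37
back: M2=-24/37
back: M1=4/3−1/4·-24/37=166/111
M: M0=0, M1=166/111, M2=-24/37, M3=0
seg 0: a=-1, c=M0/2=0, d=(M1−M0)/(6·3)=83/999, b=Δ0−h0·(2M0+M1)/6=-77/37
seg 1: a=-5, c=M1/2=83/111, d=(M2−M1)/(6·3)=-119/999, b=Δ1−h1·(2M1+M2)/6=6/37
seg 2: a=-1, c=M2/2=-12/37, d=(M3−M2)/(6·2)=2/37, b=Δ2−h2·(2M2+M3)/6=53/37
t_q=9/2 → seg 1, τ=3/2; S=-5+6/37·τ+83/111·τ²+-119/999·τ³=-1029/296

  seg 0: a=-1 b=-77/37 c=0 d=83/999
  seg 1: a=-5 b=6/37 c=83/111 d=-119/999
  seg 2: a=-1 b=53/37 c=-12/37 d=2/37
S(9/2) = -1029/296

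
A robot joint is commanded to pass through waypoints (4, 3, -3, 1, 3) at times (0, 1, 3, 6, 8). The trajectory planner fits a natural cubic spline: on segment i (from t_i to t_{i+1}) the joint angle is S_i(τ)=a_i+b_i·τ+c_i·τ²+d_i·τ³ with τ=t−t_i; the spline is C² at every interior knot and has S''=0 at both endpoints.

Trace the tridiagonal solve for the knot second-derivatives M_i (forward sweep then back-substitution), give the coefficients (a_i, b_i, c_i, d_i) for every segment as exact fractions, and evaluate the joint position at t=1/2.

  seg 0: a=4 b=-353/759 c=0 d=-406/759
  seg 1: a=3 b=-1571/759 c=-406/253 d=865/1518
  seg 2: a=-3 b=-1253/759 c=459/253 d=-622/2277
  seg 3: a=1 b=1411/759 c=-163/253 d=163/1518
S(1/2) = 3745/1012

Δ: Δ0=-1, Δ1=-3, Δ2=4/3, Δ3=1
row 1: diag=6, rhs=-12; c'=1/3, d'=-2
row 2: denom=10−2·1/3=28/3; d'=(26−2·-2)/(28/3)=45/14
row 3: denom=10−3·9/28=253/28; d'=(-2−3·45/14)/(253/28)=-326/253
back: M3=-326/253
back: M2=45/14−9/28·-326/253=918/253
back: M1=-2−1/3·918/253=-812/253
M: M0=0, M1=-812/253, M2=918/253, M3=-326/253, M4=0
seg 0: a=4, c=M0/2=0, d=(M1−M0)/(6·1)=-406/759, b=Δ0−h0·(2M0+M1)/6=-353/759
seg 1: a=3, c=M1/2=-406/253, d=(M2−M1)/(6·2)=865/1518, b=Δ1−h1·(2M1+M2)/6=-1571/759
seg 2: a=-3, c=M2/2=459/253, d=(M3−M2)/(6·3)=-622/2277, b=Δ2−h2·(2M2+M3)/6=-1253/759
seg 3: a=1, c=M3/2=-163/253, d=(M4−M3)/(6·2)=163/1518, b=Δ3−h3·(2M3+M4)/6=1411/759
t_q=1/2 → seg 0, τ=1/2; S=4+-353/759·τ+0·τ²+-406/759·τ³=3745/1012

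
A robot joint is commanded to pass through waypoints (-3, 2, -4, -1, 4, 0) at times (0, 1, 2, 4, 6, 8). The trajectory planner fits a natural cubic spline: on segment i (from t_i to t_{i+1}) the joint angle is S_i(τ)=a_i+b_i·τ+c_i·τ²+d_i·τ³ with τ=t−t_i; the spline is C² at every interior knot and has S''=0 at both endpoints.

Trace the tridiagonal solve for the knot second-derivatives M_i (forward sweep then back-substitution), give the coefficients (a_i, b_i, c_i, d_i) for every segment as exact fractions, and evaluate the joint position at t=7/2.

  seg 0: a=-3 b=2571/313 c=0 d=-1006/313
  seg 1: a=2 b=-447/313 c=-3018/313 d=1587/313
  seg 2: a=-4 b=-1722/313 c=1743/313 d=-2589/2504
  seg 3: a=-1 b=2733/626 c=-795/1252 d=-373/2504
  seg 4: a=4 b=12/313 c=-957/626 d=319/1252
S(7/2) = -64351/20032

Δ: Δ0=5, Δ1=-6, Δ2=3/2, Δ3=5/2, Δ4=-2
row 1: diag=4, rhs=-66; c'=1/4, d'=-33/2
row 2: denom=6−1·1/4=23/4; d'=(45−1·-33/2)/(23/4)=246/23
row 3: denom=8−2·8/23=168/23; d'=(6−2·246/23)/(168/23)=-59/28
row 4: denom=8−2·23/84=313/42; d'=(-27−2·-59/28)/(313/42)=-957/313
back: M4=-957/313
back: M3=-59/28−23/84·-957/313=-795/626
back: M2=246/23−8/23·-795/626=3486/313
back: M1=-33/2−1/4·3486/313=-6036/313
M: M0=0, M1=-6036/313, M2=3486/313, M3=-795/626, M4=-957/313, M5=0
seg 0: a=-3, c=M0/2=0, d=(M1−M0)/(6·1)=-1006/313, b=Δ0−h0·(2M0+M1)/6=2571/313
seg 1: a=2, c=M1/2=-3018/313, d=(M2−M1)/(6·1)=1587/313, b=Δ1−h1·(2M1+M2)/6=-447/313
seg 2: a=-4, c=M2/2=1743/313, d=(M3−M2)/(6·2)=-2589/2504, b=Δ2−h2·(2M2+M3)/6=-1722/313
seg 3: a=-1, c=M3/2=-795/1252, d=(M4−M3)/(6·2)=-373/2504, b=Δ3−h3·(2M3+M4)/6=2733/626
seg 4: a=4, c=M4/2=-957/626, d=(M5−M4)/(6·2)=319/1252, b=Δ4−h4·(2M4+M5)/6=12/313
t_q=7/2 → seg 2, τ=3/2; S=-4+-1722/313·τ+1743/313·τ²+-2589/2504·τ³=-64351/20032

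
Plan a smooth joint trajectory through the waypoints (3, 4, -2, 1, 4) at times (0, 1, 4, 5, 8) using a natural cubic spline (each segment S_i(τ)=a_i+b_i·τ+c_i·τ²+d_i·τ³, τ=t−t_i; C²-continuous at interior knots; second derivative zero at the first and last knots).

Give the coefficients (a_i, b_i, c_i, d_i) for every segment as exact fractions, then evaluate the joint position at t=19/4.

Δ: Δ0=1, Δ1=-2, Δ2=3, Δ3=1
row 1: diag=8, rhs=-18; c'=3/8, d'=-9/4
row 2: denom=8−3·3/8=55/8; d'=(30−3·-9/4)/(55/8)=294/55
row 3: denom=8−1·8/55=432/55; d'=(-12−1·294/55)/(432/55)=-53/24
back: M3=-53/24
back: M2=294/55−8/55·-53/24=17/3
back: M1=-9/4−3/8·17/3=-35/8
M: M0=0, M1=-35/8, M2=17/3, M3=-53/24, M4=0
seg 0: a=3, c=M0/2=0, d=(M1−M0)/(6·1)=-35/48, b=Δ0−h0·(2M0+M1)/6=83/48
seg 1: a=4, c=M1/2=-35/16, d=(M2−M1)/(6·3)=241/432, b=Δ1−h1·(2M1+M2)/6=-11/24
seg 2: a=-2, c=M2/2=17/6, d=(M3−M2)/(6·1)=-21/16, b=Δ2−h2·(2M2+M3)/6=71/48
seg 3: a=1, c=M3/2=-53/48, d=(M4−M3)/(6·3)=53/432, b=Δ3−h3·(2M3+M4)/6=77/24
t_q=19/4 → seg 2, τ=3/4; S=-2+71/48·τ+17/6·τ²+-21/16·τ³=153/1024

  seg 0: a=3 b=83/48 c=0 d=-35/48
  seg 1: a=4 b=-11/24 c=-35/16 d=241/432
  seg 2: a=-2 b=71/48 c=17/6 d=-21/16
  seg 3: a=1 b=77/24 c=-53/48 d=53/432
S(19/4) = 153/1024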